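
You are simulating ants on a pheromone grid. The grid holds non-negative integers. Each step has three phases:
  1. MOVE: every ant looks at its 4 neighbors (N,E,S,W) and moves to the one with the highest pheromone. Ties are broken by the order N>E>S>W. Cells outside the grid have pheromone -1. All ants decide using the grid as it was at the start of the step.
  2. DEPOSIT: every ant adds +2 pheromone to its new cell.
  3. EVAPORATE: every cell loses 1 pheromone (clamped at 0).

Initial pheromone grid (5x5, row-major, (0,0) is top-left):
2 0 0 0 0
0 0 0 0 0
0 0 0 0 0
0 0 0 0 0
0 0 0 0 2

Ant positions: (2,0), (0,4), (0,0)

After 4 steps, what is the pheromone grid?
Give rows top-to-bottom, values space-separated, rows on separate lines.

After step 1: ants at (1,0),(1,4),(0,1)
  1 1 0 0 0
  1 0 0 0 1
  0 0 0 0 0
  0 0 0 0 0
  0 0 0 0 1
After step 2: ants at (0,0),(0,4),(0,0)
  4 0 0 0 1
  0 0 0 0 0
  0 0 0 0 0
  0 0 0 0 0
  0 0 0 0 0
After step 3: ants at (0,1),(1,4),(0,1)
  3 3 0 0 0
  0 0 0 0 1
  0 0 0 0 0
  0 0 0 0 0
  0 0 0 0 0
After step 4: ants at (0,0),(0,4),(0,0)
  6 2 0 0 1
  0 0 0 0 0
  0 0 0 0 0
  0 0 0 0 0
  0 0 0 0 0

6 2 0 0 1
0 0 0 0 0
0 0 0 0 0
0 0 0 0 0
0 0 0 0 0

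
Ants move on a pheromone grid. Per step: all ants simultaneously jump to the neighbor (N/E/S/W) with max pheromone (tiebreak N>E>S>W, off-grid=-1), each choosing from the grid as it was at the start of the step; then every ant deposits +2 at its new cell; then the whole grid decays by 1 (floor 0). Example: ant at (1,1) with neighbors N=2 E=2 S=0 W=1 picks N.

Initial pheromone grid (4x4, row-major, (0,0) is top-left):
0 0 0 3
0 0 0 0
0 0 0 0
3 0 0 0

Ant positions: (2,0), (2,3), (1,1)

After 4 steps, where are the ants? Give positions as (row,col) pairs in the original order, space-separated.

Step 1: ant0:(2,0)->S->(3,0) | ant1:(2,3)->N->(1,3) | ant2:(1,1)->N->(0,1)
  grid max=4 at (3,0)
Step 2: ant0:(3,0)->N->(2,0) | ant1:(1,3)->N->(0,3) | ant2:(0,1)->E->(0,2)
  grid max=3 at (0,3)
Step 3: ant0:(2,0)->S->(3,0) | ant1:(0,3)->W->(0,2) | ant2:(0,2)->E->(0,3)
  grid max=4 at (0,3)
Step 4: ant0:(3,0)->N->(2,0) | ant1:(0,2)->E->(0,3) | ant2:(0,3)->W->(0,2)
  grid max=5 at (0,3)

(2,0) (0,3) (0,2)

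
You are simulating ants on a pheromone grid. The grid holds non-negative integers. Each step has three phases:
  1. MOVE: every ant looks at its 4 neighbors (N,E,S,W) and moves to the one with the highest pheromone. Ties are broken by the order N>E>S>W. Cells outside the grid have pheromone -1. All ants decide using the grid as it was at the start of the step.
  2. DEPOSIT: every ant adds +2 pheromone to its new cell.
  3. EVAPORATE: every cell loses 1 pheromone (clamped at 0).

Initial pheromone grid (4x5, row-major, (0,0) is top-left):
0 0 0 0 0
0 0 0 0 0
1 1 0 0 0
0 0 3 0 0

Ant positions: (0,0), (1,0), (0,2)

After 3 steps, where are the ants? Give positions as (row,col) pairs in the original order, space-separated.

Step 1: ant0:(0,0)->E->(0,1) | ant1:(1,0)->S->(2,0) | ant2:(0,2)->E->(0,3)
  grid max=2 at (2,0)
Step 2: ant0:(0,1)->E->(0,2) | ant1:(2,0)->N->(1,0) | ant2:(0,3)->E->(0,4)
  grid max=1 at (0,2)
Step 3: ant0:(0,2)->E->(0,3) | ant1:(1,0)->S->(2,0) | ant2:(0,4)->S->(1,4)
  grid max=2 at (2,0)

(0,3) (2,0) (1,4)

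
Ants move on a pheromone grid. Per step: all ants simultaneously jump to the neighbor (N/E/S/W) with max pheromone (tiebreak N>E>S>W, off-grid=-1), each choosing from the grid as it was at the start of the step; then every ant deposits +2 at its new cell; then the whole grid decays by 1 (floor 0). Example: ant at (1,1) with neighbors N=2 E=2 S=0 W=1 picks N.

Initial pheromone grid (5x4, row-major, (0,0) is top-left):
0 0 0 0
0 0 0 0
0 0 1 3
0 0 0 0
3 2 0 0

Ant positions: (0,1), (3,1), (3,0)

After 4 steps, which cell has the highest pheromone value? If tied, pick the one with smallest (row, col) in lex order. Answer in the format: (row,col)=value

Answer: (4,0)=7

Derivation:
Step 1: ant0:(0,1)->E->(0,2) | ant1:(3,1)->S->(4,1) | ant2:(3,0)->S->(4,0)
  grid max=4 at (4,0)
Step 2: ant0:(0,2)->E->(0,3) | ant1:(4,1)->W->(4,0) | ant2:(4,0)->E->(4,1)
  grid max=5 at (4,0)
Step 3: ant0:(0,3)->S->(1,3) | ant1:(4,0)->E->(4,1) | ant2:(4,1)->W->(4,0)
  grid max=6 at (4,0)
Step 4: ant0:(1,3)->N->(0,3) | ant1:(4,1)->W->(4,0) | ant2:(4,0)->E->(4,1)
  grid max=7 at (4,0)
Final grid:
  0 0 0 1
  0 0 0 0
  0 0 0 0
  0 0 0 0
  7 6 0 0
Max pheromone 7 at (4,0)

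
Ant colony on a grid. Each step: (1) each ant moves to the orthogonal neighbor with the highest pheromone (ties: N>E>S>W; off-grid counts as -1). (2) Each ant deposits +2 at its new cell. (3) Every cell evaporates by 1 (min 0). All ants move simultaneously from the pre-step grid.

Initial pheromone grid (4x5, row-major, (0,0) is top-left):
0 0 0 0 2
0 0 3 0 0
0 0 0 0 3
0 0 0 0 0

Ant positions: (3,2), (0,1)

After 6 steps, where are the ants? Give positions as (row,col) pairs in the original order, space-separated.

Step 1: ant0:(3,2)->N->(2,2) | ant1:(0,1)->E->(0,2)
  grid max=2 at (1,2)
Step 2: ant0:(2,2)->N->(1,2) | ant1:(0,2)->S->(1,2)
  grid max=5 at (1,2)
Step 3: ant0:(1,2)->N->(0,2) | ant1:(1,2)->N->(0,2)
  grid max=4 at (1,2)
Step 4: ant0:(0,2)->S->(1,2) | ant1:(0,2)->S->(1,2)
  grid max=7 at (1,2)
Step 5: ant0:(1,2)->N->(0,2) | ant1:(1,2)->N->(0,2)
  grid max=6 at (1,2)
Step 6: ant0:(0,2)->S->(1,2) | ant1:(0,2)->S->(1,2)
  grid max=9 at (1,2)

(1,2) (1,2)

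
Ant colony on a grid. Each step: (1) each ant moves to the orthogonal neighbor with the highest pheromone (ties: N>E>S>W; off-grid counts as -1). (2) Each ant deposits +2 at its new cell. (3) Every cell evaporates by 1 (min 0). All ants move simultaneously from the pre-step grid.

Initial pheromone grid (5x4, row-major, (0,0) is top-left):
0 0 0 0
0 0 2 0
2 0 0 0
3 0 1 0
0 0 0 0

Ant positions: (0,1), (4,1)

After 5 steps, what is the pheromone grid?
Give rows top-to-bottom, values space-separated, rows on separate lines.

After step 1: ants at (0,2),(3,1)
  0 0 1 0
  0 0 1 0
  1 0 0 0
  2 1 0 0
  0 0 0 0
After step 2: ants at (1,2),(3,0)
  0 0 0 0
  0 0 2 0
  0 0 0 0
  3 0 0 0
  0 0 0 0
After step 3: ants at (0,2),(2,0)
  0 0 1 0
  0 0 1 0
  1 0 0 0
  2 0 0 0
  0 0 0 0
After step 4: ants at (1,2),(3,0)
  0 0 0 0
  0 0 2 0
  0 0 0 0
  3 0 0 0
  0 0 0 0
After step 5: ants at (0,2),(2,0)
  0 0 1 0
  0 0 1 0
  1 0 0 0
  2 0 0 0
  0 0 0 0

0 0 1 0
0 0 1 0
1 0 0 0
2 0 0 0
0 0 0 0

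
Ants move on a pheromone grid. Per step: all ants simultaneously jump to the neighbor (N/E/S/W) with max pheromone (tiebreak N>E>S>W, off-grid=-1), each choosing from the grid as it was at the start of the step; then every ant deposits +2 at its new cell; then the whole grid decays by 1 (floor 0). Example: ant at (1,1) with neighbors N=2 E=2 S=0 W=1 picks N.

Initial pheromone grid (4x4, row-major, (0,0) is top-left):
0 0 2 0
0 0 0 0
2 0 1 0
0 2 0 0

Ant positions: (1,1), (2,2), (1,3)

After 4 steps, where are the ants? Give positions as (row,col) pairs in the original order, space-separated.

Step 1: ant0:(1,1)->N->(0,1) | ant1:(2,2)->N->(1,2) | ant2:(1,3)->N->(0,3)
  grid max=1 at (0,1)
Step 2: ant0:(0,1)->E->(0,2) | ant1:(1,2)->N->(0,2) | ant2:(0,3)->W->(0,2)
  grid max=6 at (0,2)
Step 3: ant0:(0,2)->E->(0,3) | ant1:(0,2)->E->(0,3) | ant2:(0,2)->E->(0,3)
  grid max=5 at (0,2)
Step 4: ant0:(0,3)->W->(0,2) | ant1:(0,3)->W->(0,2) | ant2:(0,3)->W->(0,2)
  grid max=10 at (0,2)

(0,2) (0,2) (0,2)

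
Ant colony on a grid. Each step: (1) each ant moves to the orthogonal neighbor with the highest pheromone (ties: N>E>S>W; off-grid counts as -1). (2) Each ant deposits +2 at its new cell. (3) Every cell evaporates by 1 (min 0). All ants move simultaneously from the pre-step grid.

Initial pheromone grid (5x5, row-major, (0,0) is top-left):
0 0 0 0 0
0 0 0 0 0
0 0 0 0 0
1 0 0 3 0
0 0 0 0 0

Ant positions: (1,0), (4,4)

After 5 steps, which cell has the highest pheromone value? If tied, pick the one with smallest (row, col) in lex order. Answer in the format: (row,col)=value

Answer: (3,3)=2

Derivation:
Step 1: ant0:(1,0)->N->(0,0) | ant1:(4,4)->N->(3,4)
  grid max=2 at (3,3)
Step 2: ant0:(0,0)->E->(0,1) | ant1:(3,4)->W->(3,3)
  grid max=3 at (3,3)
Step 3: ant0:(0,1)->E->(0,2) | ant1:(3,3)->N->(2,3)
  grid max=2 at (3,3)
Step 4: ant0:(0,2)->E->(0,3) | ant1:(2,3)->S->(3,3)
  grid max=3 at (3,3)
Step 5: ant0:(0,3)->E->(0,4) | ant1:(3,3)->N->(2,3)
  grid max=2 at (3,3)
Final grid:
  0 0 0 0 1
  0 0 0 0 0
  0 0 0 1 0
  0 0 0 2 0
  0 0 0 0 0
Max pheromone 2 at (3,3)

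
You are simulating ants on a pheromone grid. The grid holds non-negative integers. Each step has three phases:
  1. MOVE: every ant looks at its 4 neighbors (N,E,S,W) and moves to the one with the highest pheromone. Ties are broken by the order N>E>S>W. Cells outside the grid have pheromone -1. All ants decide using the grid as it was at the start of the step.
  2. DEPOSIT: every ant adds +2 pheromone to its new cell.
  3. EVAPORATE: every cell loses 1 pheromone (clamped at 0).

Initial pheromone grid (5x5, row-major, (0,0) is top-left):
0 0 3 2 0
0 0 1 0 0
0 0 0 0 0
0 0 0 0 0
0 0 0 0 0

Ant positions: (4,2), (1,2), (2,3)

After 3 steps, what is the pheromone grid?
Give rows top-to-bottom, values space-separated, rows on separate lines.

After step 1: ants at (3,2),(0,2),(1,3)
  0 0 4 1 0
  0 0 0 1 0
  0 0 0 0 0
  0 0 1 0 0
  0 0 0 0 0
After step 2: ants at (2,2),(0,3),(0,3)
  0 0 3 4 0
  0 0 0 0 0
  0 0 1 0 0
  0 0 0 0 0
  0 0 0 0 0
After step 3: ants at (1,2),(0,2),(0,2)
  0 0 6 3 0
  0 0 1 0 0
  0 0 0 0 0
  0 0 0 0 0
  0 0 0 0 0

0 0 6 3 0
0 0 1 0 0
0 0 0 0 0
0 0 0 0 0
0 0 0 0 0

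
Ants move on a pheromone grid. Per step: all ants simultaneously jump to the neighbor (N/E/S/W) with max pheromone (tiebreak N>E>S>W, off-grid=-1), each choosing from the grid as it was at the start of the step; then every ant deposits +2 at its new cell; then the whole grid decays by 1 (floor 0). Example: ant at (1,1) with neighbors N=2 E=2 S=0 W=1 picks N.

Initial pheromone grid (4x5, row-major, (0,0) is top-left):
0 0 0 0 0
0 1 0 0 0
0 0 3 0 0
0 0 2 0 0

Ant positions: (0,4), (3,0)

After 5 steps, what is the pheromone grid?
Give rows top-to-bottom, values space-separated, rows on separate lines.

After step 1: ants at (1,4),(2,0)
  0 0 0 0 0
  0 0 0 0 1
  1 0 2 0 0
  0 0 1 0 0
After step 2: ants at (0,4),(1,0)
  0 0 0 0 1
  1 0 0 0 0
  0 0 1 0 0
  0 0 0 0 0
After step 3: ants at (1,4),(0,0)
  1 0 0 0 0
  0 0 0 0 1
  0 0 0 0 0
  0 0 0 0 0
After step 4: ants at (0,4),(0,1)
  0 1 0 0 1
  0 0 0 0 0
  0 0 0 0 0
  0 0 0 0 0
After step 5: ants at (1,4),(0,2)
  0 0 1 0 0
  0 0 0 0 1
  0 0 0 0 0
  0 0 0 0 0

0 0 1 0 0
0 0 0 0 1
0 0 0 0 0
0 0 0 0 0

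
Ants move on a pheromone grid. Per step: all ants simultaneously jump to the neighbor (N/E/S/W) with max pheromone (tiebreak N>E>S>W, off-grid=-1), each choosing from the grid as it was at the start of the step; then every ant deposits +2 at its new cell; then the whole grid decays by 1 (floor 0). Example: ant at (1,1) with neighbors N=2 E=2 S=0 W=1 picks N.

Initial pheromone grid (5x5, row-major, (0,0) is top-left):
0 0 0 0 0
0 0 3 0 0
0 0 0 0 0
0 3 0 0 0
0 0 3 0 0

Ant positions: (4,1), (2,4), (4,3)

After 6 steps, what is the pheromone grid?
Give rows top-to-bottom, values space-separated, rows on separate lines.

After step 1: ants at (3,1),(1,4),(4,2)
  0 0 0 0 0
  0 0 2 0 1
  0 0 0 0 0
  0 4 0 0 0
  0 0 4 0 0
After step 2: ants at (2,1),(0,4),(3,2)
  0 0 0 0 1
  0 0 1 0 0
  0 1 0 0 0
  0 3 1 0 0
  0 0 3 0 0
After step 3: ants at (3,1),(1,4),(4,2)
  0 0 0 0 0
  0 0 0 0 1
  0 0 0 0 0
  0 4 0 0 0
  0 0 4 0 0
After step 4: ants at (2,1),(0,4),(3,2)
  0 0 0 0 1
  0 0 0 0 0
  0 1 0 0 0
  0 3 1 0 0
  0 0 3 0 0
After step 5: ants at (3,1),(1,4),(4,2)
  0 0 0 0 0
  0 0 0 0 1
  0 0 0 0 0
  0 4 0 0 0
  0 0 4 0 0
After step 6: ants at (2,1),(0,4),(3,2)
  0 0 0 0 1
  0 0 0 0 0
  0 1 0 0 0
  0 3 1 0 0
  0 0 3 0 0

0 0 0 0 1
0 0 0 0 0
0 1 0 0 0
0 3 1 0 0
0 0 3 0 0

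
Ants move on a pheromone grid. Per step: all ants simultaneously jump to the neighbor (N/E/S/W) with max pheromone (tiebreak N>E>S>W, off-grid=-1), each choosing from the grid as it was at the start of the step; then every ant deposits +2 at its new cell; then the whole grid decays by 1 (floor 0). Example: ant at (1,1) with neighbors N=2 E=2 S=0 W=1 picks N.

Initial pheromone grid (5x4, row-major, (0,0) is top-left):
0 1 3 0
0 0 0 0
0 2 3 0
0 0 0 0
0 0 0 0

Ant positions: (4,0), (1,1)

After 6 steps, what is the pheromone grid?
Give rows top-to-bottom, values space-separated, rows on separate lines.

After step 1: ants at (3,0),(2,1)
  0 0 2 0
  0 0 0 0
  0 3 2 0
  1 0 0 0
  0 0 0 0
After step 2: ants at (2,0),(2,2)
  0 0 1 0
  0 0 0 0
  1 2 3 0
  0 0 0 0
  0 0 0 0
After step 3: ants at (2,1),(2,1)
  0 0 0 0
  0 0 0 0
  0 5 2 0
  0 0 0 0
  0 0 0 0
After step 4: ants at (2,2),(2,2)
  0 0 0 0
  0 0 0 0
  0 4 5 0
  0 0 0 0
  0 0 0 0
After step 5: ants at (2,1),(2,1)
  0 0 0 0
  0 0 0 0
  0 7 4 0
  0 0 0 0
  0 0 0 0
After step 6: ants at (2,2),(2,2)
  0 0 0 0
  0 0 0 0
  0 6 7 0
  0 0 0 0
  0 0 0 0

0 0 0 0
0 0 0 0
0 6 7 0
0 0 0 0
0 0 0 0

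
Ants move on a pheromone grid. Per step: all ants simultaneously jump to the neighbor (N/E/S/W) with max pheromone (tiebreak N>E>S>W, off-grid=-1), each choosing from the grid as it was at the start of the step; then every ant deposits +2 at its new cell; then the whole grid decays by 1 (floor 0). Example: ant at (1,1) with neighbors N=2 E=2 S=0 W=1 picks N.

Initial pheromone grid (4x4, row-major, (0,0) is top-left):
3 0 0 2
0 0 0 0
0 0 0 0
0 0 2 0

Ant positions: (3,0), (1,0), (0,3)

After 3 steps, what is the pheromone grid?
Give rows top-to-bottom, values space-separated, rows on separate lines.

After step 1: ants at (2,0),(0,0),(1,3)
  4 0 0 1
  0 0 0 1
  1 0 0 0
  0 0 1 0
After step 2: ants at (1,0),(0,1),(0,3)
  3 1 0 2
  1 0 0 0
  0 0 0 0
  0 0 0 0
After step 3: ants at (0,0),(0,0),(1,3)
  6 0 0 1
  0 0 0 1
  0 0 0 0
  0 0 0 0

6 0 0 1
0 0 0 1
0 0 0 0
0 0 0 0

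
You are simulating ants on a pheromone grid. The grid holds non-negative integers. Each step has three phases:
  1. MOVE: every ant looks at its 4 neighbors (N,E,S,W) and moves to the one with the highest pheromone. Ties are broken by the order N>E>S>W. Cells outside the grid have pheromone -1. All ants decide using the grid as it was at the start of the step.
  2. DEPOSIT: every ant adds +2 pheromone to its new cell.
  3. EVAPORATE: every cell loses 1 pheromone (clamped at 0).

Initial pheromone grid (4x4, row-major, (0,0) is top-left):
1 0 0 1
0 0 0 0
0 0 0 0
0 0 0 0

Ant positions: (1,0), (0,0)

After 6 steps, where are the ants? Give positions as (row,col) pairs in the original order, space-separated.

Step 1: ant0:(1,0)->N->(0,0) | ant1:(0,0)->E->(0,1)
  grid max=2 at (0,0)
Step 2: ant0:(0,0)->E->(0,1) | ant1:(0,1)->W->(0,0)
  grid max=3 at (0,0)
Step 3: ant0:(0,1)->W->(0,0) | ant1:(0,0)->E->(0,1)
  grid max=4 at (0,0)
Step 4: ant0:(0,0)->E->(0,1) | ant1:(0,1)->W->(0,0)
  grid max=5 at (0,0)
Step 5: ant0:(0,1)->W->(0,0) | ant1:(0,0)->E->(0,1)
  grid max=6 at (0,0)
Step 6: ant0:(0,0)->E->(0,1) | ant1:(0,1)->W->(0,0)
  grid max=7 at (0,0)

(0,1) (0,0)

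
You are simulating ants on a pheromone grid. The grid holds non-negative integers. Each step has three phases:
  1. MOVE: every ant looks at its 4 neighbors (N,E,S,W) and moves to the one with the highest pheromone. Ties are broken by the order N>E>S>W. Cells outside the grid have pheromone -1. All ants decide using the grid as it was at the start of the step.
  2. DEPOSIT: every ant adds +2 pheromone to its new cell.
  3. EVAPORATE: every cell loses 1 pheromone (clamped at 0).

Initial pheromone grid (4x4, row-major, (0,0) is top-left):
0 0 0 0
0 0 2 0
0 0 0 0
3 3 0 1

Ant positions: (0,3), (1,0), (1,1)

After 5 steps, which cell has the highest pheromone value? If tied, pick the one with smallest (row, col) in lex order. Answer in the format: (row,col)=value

Answer: (1,2)=9

Derivation:
Step 1: ant0:(0,3)->S->(1,3) | ant1:(1,0)->N->(0,0) | ant2:(1,1)->E->(1,2)
  grid max=3 at (1,2)
Step 2: ant0:(1,3)->W->(1,2) | ant1:(0,0)->E->(0,1) | ant2:(1,2)->E->(1,3)
  grid max=4 at (1,2)
Step 3: ant0:(1,2)->E->(1,3) | ant1:(0,1)->E->(0,2) | ant2:(1,3)->W->(1,2)
  grid max=5 at (1,2)
Step 4: ant0:(1,3)->W->(1,2) | ant1:(0,2)->S->(1,2) | ant2:(1,2)->E->(1,3)
  grid max=8 at (1,2)
Step 5: ant0:(1,2)->E->(1,3) | ant1:(1,2)->E->(1,3) | ant2:(1,3)->W->(1,2)
  grid max=9 at (1,2)
Final grid:
  0 0 0 0
  0 0 9 7
  0 0 0 0
  0 0 0 0
Max pheromone 9 at (1,2)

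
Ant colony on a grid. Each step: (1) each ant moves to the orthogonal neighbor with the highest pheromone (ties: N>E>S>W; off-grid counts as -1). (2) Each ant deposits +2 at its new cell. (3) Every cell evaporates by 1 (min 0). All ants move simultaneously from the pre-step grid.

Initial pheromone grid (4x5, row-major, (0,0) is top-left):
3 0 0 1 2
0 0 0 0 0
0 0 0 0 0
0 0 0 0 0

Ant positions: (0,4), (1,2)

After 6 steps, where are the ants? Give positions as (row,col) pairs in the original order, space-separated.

Step 1: ant0:(0,4)->W->(0,3) | ant1:(1,2)->N->(0,2)
  grid max=2 at (0,0)
Step 2: ant0:(0,3)->E->(0,4) | ant1:(0,2)->E->(0,3)
  grid max=3 at (0,3)
Step 3: ant0:(0,4)->W->(0,3) | ant1:(0,3)->E->(0,4)
  grid max=4 at (0,3)
Step 4: ant0:(0,3)->E->(0,4) | ant1:(0,4)->W->(0,3)
  grid max=5 at (0,3)
Step 5: ant0:(0,4)->W->(0,3) | ant1:(0,3)->E->(0,4)
  grid max=6 at (0,3)
Step 6: ant0:(0,3)->E->(0,4) | ant1:(0,4)->W->(0,3)
  grid max=7 at (0,3)

(0,4) (0,3)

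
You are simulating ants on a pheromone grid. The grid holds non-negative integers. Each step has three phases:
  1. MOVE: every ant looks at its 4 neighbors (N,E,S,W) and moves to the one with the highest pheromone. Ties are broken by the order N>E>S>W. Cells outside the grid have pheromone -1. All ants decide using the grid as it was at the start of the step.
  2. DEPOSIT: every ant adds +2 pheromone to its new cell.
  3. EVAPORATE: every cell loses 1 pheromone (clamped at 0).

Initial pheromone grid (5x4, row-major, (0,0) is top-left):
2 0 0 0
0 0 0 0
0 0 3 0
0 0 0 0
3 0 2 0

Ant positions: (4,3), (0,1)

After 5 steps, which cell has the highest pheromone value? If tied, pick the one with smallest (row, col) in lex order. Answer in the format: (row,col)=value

Step 1: ant0:(4,3)->W->(4,2) | ant1:(0,1)->W->(0,0)
  grid max=3 at (0,0)
Step 2: ant0:(4,2)->N->(3,2) | ant1:(0,0)->E->(0,1)
  grid max=2 at (0,0)
Step 3: ant0:(3,2)->S->(4,2) | ant1:(0,1)->W->(0,0)
  grid max=3 at (0,0)
Step 4: ant0:(4,2)->N->(3,2) | ant1:(0,0)->E->(0,1)
  grid max=2 at (0,0)
Step 5: ant0:(3,2)->S->(4,2) | ant1:(0,1)->W->(0,0)
  grid max=3 at (0,0)
Final grid:
  3 0 0 0
  0 0 0 0
  0 0 0 0
  0 0 0 0
  0 0 3 0
Max pheromone 3 at (0,0)

Answer: (0,0)=3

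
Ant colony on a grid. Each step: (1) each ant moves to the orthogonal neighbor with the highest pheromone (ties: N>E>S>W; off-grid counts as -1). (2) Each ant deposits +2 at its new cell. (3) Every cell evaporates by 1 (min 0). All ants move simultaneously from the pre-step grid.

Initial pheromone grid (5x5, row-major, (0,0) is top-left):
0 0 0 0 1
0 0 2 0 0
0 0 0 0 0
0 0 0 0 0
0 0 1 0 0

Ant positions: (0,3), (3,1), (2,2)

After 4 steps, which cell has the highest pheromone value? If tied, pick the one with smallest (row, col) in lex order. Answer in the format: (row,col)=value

Step 1: ant0:(0,3)->E->(0,4) | ant1:(3,1)->N->(2,1) | ant2:(2,2)->N->(1,2)
  grid max=3 at (1,2)
Step 2: ant0:(0,4)->S->(1,4) | ant1:(2,1)->N->(1,1) | ant2:(1,2)->N->(0,2)
  grid max=2 at (1,2)
Step 3: ant0:(1,4)->N->(0,4) | ant1:(1,1)->E->(1,2) | ant2:(0,2)->S->(1,2)
  grid max=5 at (1,2)
Step 4: ant0:(0,4)->S->(1,4) | ant1:(1,2)->N->(0,2) | ant2:(1,2)->N->(0,2)
  grid max=4 at (1,2)
Final grid:
  0 0 3 0 1
  0 0 4 0 1
  0 0 0 0 0
  0 0 0 0 0
  0 0 0 0 0
Max pheromone 4 at (1,2)

Answer: (1,2)=4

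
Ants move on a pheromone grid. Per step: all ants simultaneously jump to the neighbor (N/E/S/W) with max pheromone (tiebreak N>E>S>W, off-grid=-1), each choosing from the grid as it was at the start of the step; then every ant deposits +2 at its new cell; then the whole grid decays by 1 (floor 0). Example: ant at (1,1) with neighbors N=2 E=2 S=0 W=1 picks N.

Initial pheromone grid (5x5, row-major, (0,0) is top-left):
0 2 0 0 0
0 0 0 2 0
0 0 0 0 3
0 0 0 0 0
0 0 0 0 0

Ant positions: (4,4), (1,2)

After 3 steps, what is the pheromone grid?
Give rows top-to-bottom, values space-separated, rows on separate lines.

After step 1: ants at (3,4),(1,3)
  0 1 0 0 0
  0 0 0 3 0
  0 0 0 0 2
  0 0 0 0 1
  0 0 0 0 0
After step 2: ants at (2,4),(0,3)
  0 0 0 1 0
  0 0 0 2 0
  0 0 0 0 3
  0 0 0 0 0
  0 0 0 0 0
After step 3: ants at (1,4),(1,3)
  0 0 0 0 0
  0 0 0 3 1
  0 0 0 0 2
  0 0 0 0 0
  0 0 0 0 0

0 0 0 0 0
0 0 0 3 1
0 0 0 0 2
0 0 0 0 0
0 0 0 0 0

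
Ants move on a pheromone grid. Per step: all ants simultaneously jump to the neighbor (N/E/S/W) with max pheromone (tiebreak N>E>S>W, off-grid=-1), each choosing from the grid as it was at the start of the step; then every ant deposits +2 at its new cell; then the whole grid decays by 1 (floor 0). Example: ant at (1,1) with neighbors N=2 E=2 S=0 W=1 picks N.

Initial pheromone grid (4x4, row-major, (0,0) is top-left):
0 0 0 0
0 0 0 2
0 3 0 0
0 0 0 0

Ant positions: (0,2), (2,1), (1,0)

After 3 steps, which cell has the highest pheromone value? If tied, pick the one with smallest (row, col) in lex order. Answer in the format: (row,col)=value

Answer: (2,1)=2

Derivation:
Step 1: ant0:(0,2)->E->(0,3) | ant1:(2,1)->N->(1,1) | ant2:(1,0)->N->(0,0)
  grid max=2 at (2,1)
Step 2: ant0:(0,3)->S->(1,3) | ant1:(1,1)->S->(2,1) | ant2:(0,0)->E->(0,1)
  grid max=3 at (2,1)
Step 3: ant0:(1,3)->N->(0,3) | ant1:(2,1)->N->(1,1) | ant2:(0,1)->E->(0,2)
  grid max=2 at (2,1)
Final grid:
  0 0 1 1
  0 1 0 1
  0 2 0 0
  0 0 0 0
Max pheromone 2 at (2,1)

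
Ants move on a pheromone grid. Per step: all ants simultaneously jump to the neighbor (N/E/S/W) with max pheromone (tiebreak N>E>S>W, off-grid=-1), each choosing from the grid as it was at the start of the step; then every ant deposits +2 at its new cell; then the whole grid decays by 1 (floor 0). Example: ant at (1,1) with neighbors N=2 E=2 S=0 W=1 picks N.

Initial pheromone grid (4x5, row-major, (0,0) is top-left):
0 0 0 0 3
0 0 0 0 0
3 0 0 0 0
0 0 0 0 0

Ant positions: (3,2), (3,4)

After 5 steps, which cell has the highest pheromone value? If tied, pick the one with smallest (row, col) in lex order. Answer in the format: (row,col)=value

Step 1: ant0:(3,2)->N->(2,2) | ant1:(3,4)->N->(2,4)
  grid max=2 at (0,4)
Step 2: ant0:(2,2)->N->(1,2) | ant1:(2,4)->N->(1,4)
  grid max=1 at (0,4)
Step 3: ant0:(1,2)->N->(0,2) | ant1:(1,4)->N->(0,4)
  grid max=2 at (0,4)
Step 4: ant0:(0,2)->E->(0,3) | ant1:(0,4)->S->(1,4)
  grid max=1 at (0,3)
Step 5: ant0:(0,3)->E->(0,4) | ant1:(1,4)->N->(0,4)
  grid max=4 at (0,4)
Final grid:
  0 0 0 0 4
  0 0 0 0 0
  0 0 0 0 0
  0 0 0 0 0
Max pheromone 4 at (0,4)

Answer: (0,4)=4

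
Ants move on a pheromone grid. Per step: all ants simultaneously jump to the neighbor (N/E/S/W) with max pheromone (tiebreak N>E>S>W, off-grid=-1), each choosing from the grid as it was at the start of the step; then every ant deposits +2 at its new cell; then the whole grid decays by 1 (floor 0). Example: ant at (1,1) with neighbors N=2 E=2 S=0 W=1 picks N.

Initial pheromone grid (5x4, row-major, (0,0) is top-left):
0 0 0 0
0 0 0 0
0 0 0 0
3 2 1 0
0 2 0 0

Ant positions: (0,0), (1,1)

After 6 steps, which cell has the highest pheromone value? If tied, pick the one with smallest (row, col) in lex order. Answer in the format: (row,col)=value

Step 1: ant0:(0,0)->E->(0,1) | ant1:(1,1)->N->(0,1)
  grid max=3 at (0,1)
Step 2: ant0:(0,1)->E->(0,2) | ant1:(0,1)->E->(0,2)
  grid max=3 at (0,2)
Step 3: ant0:(0,2)->W->(0,1) | ant1:(0,2)->W->(0,1)
  grid max=5 at (0,1)
Step 4: ant0:(0,1)->E->(0,2) | ant1:(0,1)->E->(0,2)
  grid max=5 at (0,2)
Step 5: ant0:(0,2)->W->(0,1) | ant1:(0,2)->W->(0,1)
  grid max=7 at (0,1)
Step 6: ant0:(0,1)->E->(0,2) | ant1:(0,1)->E->(0,2)
  grid max=7 at (0,2)
Final grid:
  0 6 7 0
  0 0 0 0
  0 0 0 0
  0 0 0 0
  0 0 0 0
Max pheromone 7 at (0,2)

Answer: (0,2)=7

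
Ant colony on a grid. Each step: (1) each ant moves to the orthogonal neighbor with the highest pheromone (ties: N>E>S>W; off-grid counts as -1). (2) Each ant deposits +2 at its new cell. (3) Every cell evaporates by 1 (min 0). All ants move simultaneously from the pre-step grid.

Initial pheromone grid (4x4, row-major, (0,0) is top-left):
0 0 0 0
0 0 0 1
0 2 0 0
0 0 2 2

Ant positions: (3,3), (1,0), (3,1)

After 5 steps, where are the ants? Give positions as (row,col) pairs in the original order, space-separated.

Step 1: ant0:(3,3)->W->(3,2) | ant1:(1,0)->N->(0,0) | ant2:(3,1)->N->(2,1)
  grid max=3 at (2,1)
Step 2: ant0:(3,2)->E->(3,3) | ant1:(0,0)->E->(0,1) | ant2:(2,1)->N->(1,1)
  grid max=2 at (2,1)
Step 3: ant0:(3,3)->W->(3,2) | ant1:(0,1)->S->(1,1) | ant2:(1,1)->S->(2,1)
  grid max=3 at (2,1)
Step 4: ant0:(3,2)->E->(3,3) | ant1:(1,1)->S->(2,1) | ant2:(2,1)->N->(1,1)
  grid max=4 at (2,1)
Step 5: ant0:(3,3)->W->(3,2) | ant1:(2,1)->N->(1,1) | ant2:(1,1)->S->(2,1)
  grid max=5 at (2,1)

(3,2) (1,1) (2,1)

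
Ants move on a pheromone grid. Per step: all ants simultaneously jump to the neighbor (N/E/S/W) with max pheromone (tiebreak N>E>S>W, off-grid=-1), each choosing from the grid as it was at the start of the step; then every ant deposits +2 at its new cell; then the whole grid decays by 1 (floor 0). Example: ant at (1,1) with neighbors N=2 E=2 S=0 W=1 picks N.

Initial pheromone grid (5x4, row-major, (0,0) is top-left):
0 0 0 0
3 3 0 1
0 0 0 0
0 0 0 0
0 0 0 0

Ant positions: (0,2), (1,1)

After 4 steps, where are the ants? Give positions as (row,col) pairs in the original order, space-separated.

Step 1: ant0:(0,2)->E->(0,3) | ant1:(1,1)->W->(1,0)
  grid max=4 at (1,0)
Step 2: ant0:(0,3)->S->(1,3) | ant1:(1,0)->E->(1,1)
  grid max=3 at (1,0)
Step 3: ant0:(1,3)->N->(0,3) | ant1:(1,1)->W->(1,0)
  grid max=4 at (1,0)
Step 4: ant0:(0,3)->S->(1,3) | ant1:(1,0)->E->(1,1)
  grid max=3 at (1,0)

(1,3) (1,1)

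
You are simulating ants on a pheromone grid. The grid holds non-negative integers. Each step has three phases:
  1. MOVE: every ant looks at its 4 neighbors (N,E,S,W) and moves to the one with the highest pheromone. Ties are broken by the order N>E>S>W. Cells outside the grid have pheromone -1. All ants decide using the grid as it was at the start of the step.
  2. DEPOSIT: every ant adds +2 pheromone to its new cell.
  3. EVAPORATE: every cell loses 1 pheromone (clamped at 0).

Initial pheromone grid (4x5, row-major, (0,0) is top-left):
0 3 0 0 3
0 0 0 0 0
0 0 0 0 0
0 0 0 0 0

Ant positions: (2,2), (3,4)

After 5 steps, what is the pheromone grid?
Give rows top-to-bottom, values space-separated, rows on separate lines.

After step 1: ants at (1,2),(2,4)
  0 2 0 0 2
  0 0 1 0 0
  0 0 0 0 1
  0 0 0 0 0
After step 2: ants at (0,2),(1,4)
  0 1 1 0 1
  0 0 0 0 1
  0 0 0 0 0
  0 0 0 0 0
After step 3: ants at (0,1),(0,4)
  0 2 0 0 2
  0 0 0 0 0
  0 0 0 0 0
  0 0 0 0 0
After step 4: ants at (0,2),(1,4)
  0 1 1 0 1
  0 0 0 0 1
  0 0 0 0 0
  0 0 0 0 0
After step 5: ants at (0,1),(0,4)
  0 2 0 0 2
  0 0 0 0 0
  0 0 0 0 0
  0 0 0 0 0

0 2 0 0 2
0 0 0 0 0
0 0 0 0 0
0 0 0 0 0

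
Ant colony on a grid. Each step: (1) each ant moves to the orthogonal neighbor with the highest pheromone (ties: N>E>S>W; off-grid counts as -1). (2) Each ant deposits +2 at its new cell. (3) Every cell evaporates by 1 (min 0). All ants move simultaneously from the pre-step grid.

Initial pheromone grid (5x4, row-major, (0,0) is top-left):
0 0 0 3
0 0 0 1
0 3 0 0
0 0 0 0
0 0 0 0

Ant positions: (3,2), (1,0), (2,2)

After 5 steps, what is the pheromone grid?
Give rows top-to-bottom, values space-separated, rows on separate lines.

After step 1: ants at (2,2),(0,0),(2,1)
  1 0 0 2
  0 0 0 0
  0 4 1 0
  0 0 0 0
  0 0 0 0
After step 2: ants at (2,1),(0,1),(2,2)
  0 1 0 1
  0 0 0 0
  0 5 2 0
  0 0 0 0
  0 0 0 0
After step 3: ants at (2,2),(0,2),(2,1)
  0 0 1 0
  0 0 0 0
  0 6 3 0
  0 0 0 0
  0 0 0 0
After step 4: ants at (2,1),(0,3),(2,2)
  0 0 0 1
  0 0 0 0
  0 7 4 0
  0 0 0 0
  0 0 0 0
After step 5: ants at (2,2),(1,3),(2,1)
  0 0 0 0
  0 0 0 1
  0 8 5 0
  0 0 0 0
  0 0 0 0

0 0 0 0
0 0 0 1
0 8 5 0
0 0 0 0
0 0 0 0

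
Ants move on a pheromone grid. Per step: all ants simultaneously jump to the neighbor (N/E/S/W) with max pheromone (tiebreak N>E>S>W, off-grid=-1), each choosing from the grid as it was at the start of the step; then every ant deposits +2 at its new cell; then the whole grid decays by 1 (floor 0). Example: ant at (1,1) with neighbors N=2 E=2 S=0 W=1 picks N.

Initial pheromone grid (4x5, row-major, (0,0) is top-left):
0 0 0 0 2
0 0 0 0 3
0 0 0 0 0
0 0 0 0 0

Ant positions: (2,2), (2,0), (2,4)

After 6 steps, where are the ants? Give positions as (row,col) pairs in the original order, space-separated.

Step 1: ant0:(2,2)->N->(1,2) | ant1:(2,0)->N->(1,0) | ant2:(2,4)->N->(1,4)
  grid max=4 at (1,4)
Step 2: ant0:(1,2)->N->(0,2) | ant1:(1,0)->N->(0,0) | ant2:(1,4)->N->(0,4)
  grid max=3 at (1,4)
Step 3: ant0:(0,2)->E->(0,3) | ant1:(0,0)->E->(0,1) | ant2:(0,4)->S->(1,4)
  grid max=4 at (1,4)
Step 4: ant0:(0,3)->E->(0,4) | ant1:(0,1)->E->(0,2) | ant2:(1,4)->N->(0,4)
  grid max=4 at (0,4)
Step 5: ant0:(0,4)->S->(1,4) | ant1:(0,2)->E->(0,3) | ant2:(0,4)->S->(1,4)
  grid max=6 at (1,4)
Step 6: ant0:(1,4)->N->(0,4) | ant1:(0,3)->E->(0,4) | ant2:(1,4)->N->(0,4)
  grid max=8 at (0,4)

(0,4) (0,4) (0,4)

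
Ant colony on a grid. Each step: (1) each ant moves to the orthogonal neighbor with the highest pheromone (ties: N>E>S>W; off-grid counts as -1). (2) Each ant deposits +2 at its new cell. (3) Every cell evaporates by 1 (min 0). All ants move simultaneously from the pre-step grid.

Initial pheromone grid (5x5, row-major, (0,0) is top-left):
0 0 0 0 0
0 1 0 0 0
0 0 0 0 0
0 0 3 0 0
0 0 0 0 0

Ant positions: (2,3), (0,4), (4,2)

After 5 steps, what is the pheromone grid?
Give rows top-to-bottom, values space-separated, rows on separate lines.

After step 1: ants at (1,3),(1,4),(3,2)
  0 0 0 0 0
  0 0 0 1 1
  0 0 0 0 0
  0 0 4 0 0
  0 0 0 0 0
After step 2: ants at (1,4),(1,3),(2,2)
  0 0 0 0 0
  0 0 0 2 2
  0 0 1 0 0
  0 0 3 0 0
  0 0 0 0 0
After step 3: ants at (1,3),(1,4),(3,2)
  0 0 0 0 0
  0 0 0 3 3
  0 0 0 0 0
  0 0 4 0 0
  0 0 0 0 0
After step 4: ants at (1,4),(1,3),(2,2)
  0 0 0 0 0
  0 0 0 4 4
  0 0 1 0 0
  0 0 3 0 0
  0 0 0 0 0
After step 5: ants at (1,3),(1,4),(3,2)
  0 0 0 0 0
  0 0 0 5 5
  0 0 0 0 0
  0 0 4 0 0
  0 0 0 0 0

0 0 0 0 0
0 0 0 5 5
0 0 0 0 0
0 0 4 0 0
0 0 0 0 0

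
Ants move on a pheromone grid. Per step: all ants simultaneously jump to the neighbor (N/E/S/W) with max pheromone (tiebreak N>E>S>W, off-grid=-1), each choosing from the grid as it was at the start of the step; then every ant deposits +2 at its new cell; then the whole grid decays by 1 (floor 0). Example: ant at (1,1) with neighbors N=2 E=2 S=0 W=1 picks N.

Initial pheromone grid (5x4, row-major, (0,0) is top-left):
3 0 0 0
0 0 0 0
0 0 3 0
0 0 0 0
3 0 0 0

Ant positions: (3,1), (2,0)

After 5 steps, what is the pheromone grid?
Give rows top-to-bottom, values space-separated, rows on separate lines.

After step 1: ants at (2,1),(1,0)
  2 0 0 0
  1 0 0 0
  0 1 2 0
  0 0 0 0
  2 0 0 0
After step 2: ants at (2,2),(0,0)
  3 0 0 0
  0 0 0 0
  0 0 3 0
  0 0 0 0
  1 0 0 0
After step 3: ants at (1,2),(0,1)
  2 1 0 0
  0 0 1 0
  0 0 2 0
  0 0 0 0
  0 0 0 0
After step 4: ants at (2,2),(0,0)
  3 0 0 0
  0 0 0 0
  0 0 3 0
  0 0 0 0
  0 0 0 0
After step 5: ants at (1,2),(0,1)
  2 1 0 0
  0 0 1 0
  0 0 2 0
  0 0 0 0
  0 0 0 0

2 1 0 0
0 0 1 0
0 0 2 0
0 0 0 0
0 0 0 0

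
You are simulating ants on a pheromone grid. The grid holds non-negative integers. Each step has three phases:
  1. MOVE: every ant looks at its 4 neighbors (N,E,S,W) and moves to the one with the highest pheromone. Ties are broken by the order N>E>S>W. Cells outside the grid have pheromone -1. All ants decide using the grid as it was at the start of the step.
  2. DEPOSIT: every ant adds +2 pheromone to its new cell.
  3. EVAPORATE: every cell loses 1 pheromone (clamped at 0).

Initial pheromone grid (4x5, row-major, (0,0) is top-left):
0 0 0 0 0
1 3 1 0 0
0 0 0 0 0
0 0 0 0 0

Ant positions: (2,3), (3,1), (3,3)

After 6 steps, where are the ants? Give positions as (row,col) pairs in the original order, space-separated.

Step 1: ant0:(2,3)->N->(1,3) | ant1:(3,1)->N->(2,1) | ant2:(3,3)->N->(2,3)
  grid max=2 at (1,1)
Step 2: ant0:(1,3)->S->(2,3) | ant1:(2,1)->N->(1,1) | ant2:(2,3)->N->(1,3)
  grid max=3 at (1,1)
Step 3: ant0:(2,3)->N->(1,3) | ant1:(1,1)->N->(0,1) | ant2:(1,3)->S->(2,3)
  grid max=3 at (1,3)
Step 4: ant0:(1,3)->S->(2,3) | ant1:(0,1)->S->(1,1) | ant2:(2,3)->N->(1,3)
  grid max=4 at (1,3)
Step 5: ant0:(2,3)->N->(1,3) | ant1:(1,1)->N->(0,1) | ant2:(1,3)->S->(2,3)
  grid max=5 at (1,3)
Step 6: ant0:(1,3)->S->(2,3) | ant1:(0,1)->S->(1,1) | ant2:(2,3)->N->(1,3)
  grid max=6 at (1,3)

(2,3) (1,1) (1,3)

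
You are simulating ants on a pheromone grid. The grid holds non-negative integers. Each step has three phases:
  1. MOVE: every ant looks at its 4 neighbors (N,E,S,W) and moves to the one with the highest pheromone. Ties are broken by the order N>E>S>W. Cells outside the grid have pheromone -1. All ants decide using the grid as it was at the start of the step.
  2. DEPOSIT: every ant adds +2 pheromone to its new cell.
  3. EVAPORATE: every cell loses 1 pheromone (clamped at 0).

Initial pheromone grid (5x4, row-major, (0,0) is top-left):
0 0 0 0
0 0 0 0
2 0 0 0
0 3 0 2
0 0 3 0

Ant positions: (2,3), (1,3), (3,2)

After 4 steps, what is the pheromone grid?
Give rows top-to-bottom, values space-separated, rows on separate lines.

After step 1: ants at (3,3),(0,3),(4,2)
  0 0 0 1
  0 0 0 0
  1 0 0 0
  0 2 0 3
  0 0 4 0
After step 2: ants at (2,3),(1,3),(3,2)
  0 0 0 0
  0 0 0 1
  0 0 0 1
  0 1 1 2
  0 0 3 0
After step 3: ants at (3,3),(2,3),(4,2)
  0 0 0 0
  0 0 0 0
  0 0 0 2
  0 0 0 3
  0 0 4 0
After step 4: ants at (2,3),(3,3),(3,2)
  0 0 0 0
  0 0 0 0
  0 0 0 3
  0 0 1 4
  0 0 3 0

0 0 0 0
0 0 0 0
0 0 0 3
0 0 1 4
0 0 3 0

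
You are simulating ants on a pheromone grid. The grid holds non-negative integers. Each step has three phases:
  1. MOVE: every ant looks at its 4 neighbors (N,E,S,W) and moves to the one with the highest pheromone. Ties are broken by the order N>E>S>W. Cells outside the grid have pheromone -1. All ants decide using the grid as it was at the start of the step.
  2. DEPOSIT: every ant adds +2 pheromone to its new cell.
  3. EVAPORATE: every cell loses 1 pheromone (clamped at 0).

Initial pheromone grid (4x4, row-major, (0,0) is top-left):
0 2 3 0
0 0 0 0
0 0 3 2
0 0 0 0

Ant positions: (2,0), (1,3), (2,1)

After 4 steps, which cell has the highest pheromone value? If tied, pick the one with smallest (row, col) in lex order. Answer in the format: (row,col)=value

Answer: (2,2)=7

Derivation:
Step 1: ant0:(2,0)->N->(1,0) | ant1:(1,3)->S->(2,3) | ant2:(2,1)->E->(2,2)
  grid max=4 at (2,2)
Step 2: ant0:(1,0)->N->(0,0) | ant1:(2,3)->W->(2,2) | ant2:(2,2)->E->(2,3)
  grid max=5 at (2,2)
Step 3: ant0:(0,0)->E->(0,1) | ant1:(2,2)->E->(2,3) | ant2:(2,3)->W->(2,2)
  grid max=6 at (2,2)
Step 4: ant0:(0,1)->E->(0,2) | ant1:(2,3)->W->(2,2) | ant2:(2,2)->E->(2,3)
  grid max=7 at (2,2)
Final grid:
  0 0 1 0
  0 0 0 0
  0 0 7 6
  0 0 0 0
Max pheromone 7 at (2,2)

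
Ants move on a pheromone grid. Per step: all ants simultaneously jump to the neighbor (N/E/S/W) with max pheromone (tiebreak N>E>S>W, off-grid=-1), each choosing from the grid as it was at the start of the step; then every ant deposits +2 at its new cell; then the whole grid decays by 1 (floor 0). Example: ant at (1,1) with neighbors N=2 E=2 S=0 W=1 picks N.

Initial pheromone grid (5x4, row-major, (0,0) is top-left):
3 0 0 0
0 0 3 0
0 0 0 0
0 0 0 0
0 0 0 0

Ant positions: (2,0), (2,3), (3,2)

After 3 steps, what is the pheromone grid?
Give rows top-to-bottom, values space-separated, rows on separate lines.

After step 1: ants at (1,0),(1,3),(2,2)
  2 0 0 0
  1 0 2 1
  0 0 1 0
  0 0 0 0
  0 0 0 0
After step 2: ants at (0,0),(1,2),(1,2)
  3 0 0 0
  0 0 5 0
  0 0 0 0
  0 0 0 0
  0 0 0 0
After step 3: ants at (0,1),(0,2),(0,2)
  2 1 3 0
  0 0 4 0
  0 0 0 0
  0 0 0 0
  0 0 0 0

2 1 3 0
0 0 4 0
0 0 0 0
0 0 0 0
0 0 0 0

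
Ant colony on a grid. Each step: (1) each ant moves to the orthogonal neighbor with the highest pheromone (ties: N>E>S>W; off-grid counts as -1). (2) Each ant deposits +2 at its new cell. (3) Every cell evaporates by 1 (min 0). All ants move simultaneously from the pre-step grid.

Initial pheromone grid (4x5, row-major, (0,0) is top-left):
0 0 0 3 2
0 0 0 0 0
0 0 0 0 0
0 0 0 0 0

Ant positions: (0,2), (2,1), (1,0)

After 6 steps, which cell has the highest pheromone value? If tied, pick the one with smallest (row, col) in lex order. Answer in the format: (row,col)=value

Answer: (0,3)=11

Derivation:
Step 1: ant0:(0,2)->E->(0,3) | ant1:(2,1)->N->(1,1) | ant2:(1,0)->N->(0,0)
  grid max=4 at (0,3)
Step 2: ant0:(0,3)->E->(0,4) | ant1:(1,1)->N->(0,1) | ant2:(0,0)->E->(0,1)
  grid max=3 at (0,1)
Step 3: ant0:(0,4)->W->(0,3) | ant1:(0,1)->E->(0,2) | ant2:(0,1)->E->(0,2)
  grid max=4 at (0,3)
Step 4: ant0:(0,3)->W->(0,2) | ant1:(0,2)->E->(0,3) | ant2:(0,2)->E->(0,3)
  grid max=7 at (0,3)
Step 5: ant0:(0,2)->E->(0,3) | ant1:(0,3)->W->(0,2) | ant2:(0,3)->W->(0,2)
  grid max=8 at (0,3)
Step 6: ant0:(0,3)->W->(0,2) | ant1:(0,2)->E->(0,3) | ant2:(0,2)->E->(0,3)
  grid max=11 at (0,3)
Final grid:
  0 0 8 11 0
  0 0 0 0 0
  0 0 0 0 0
  0 0 0 0 0
Max pheromone 11 at (0,3)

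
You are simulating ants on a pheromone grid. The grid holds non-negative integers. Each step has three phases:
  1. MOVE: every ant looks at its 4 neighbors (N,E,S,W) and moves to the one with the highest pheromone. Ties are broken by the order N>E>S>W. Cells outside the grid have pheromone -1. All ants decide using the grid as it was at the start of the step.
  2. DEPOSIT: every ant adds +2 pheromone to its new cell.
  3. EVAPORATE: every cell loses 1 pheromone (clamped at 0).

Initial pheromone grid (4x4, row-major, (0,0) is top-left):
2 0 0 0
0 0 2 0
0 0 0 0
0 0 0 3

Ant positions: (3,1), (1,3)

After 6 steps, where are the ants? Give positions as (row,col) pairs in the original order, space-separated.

Step 1: ant0:(3,1)->N->(2,1) | ant1:(1,3)->W->(1,2)
  grid max=3 at (1,2)
Step 2: ant0:(2,1)->N->(1,1) | ant1:(1,2)->N->(0,2)
  grid max=2 at (1,2)
Step 3: ant0:(1,1)->E->(1,2) | ant1:(0,2)->S->(1,2)
  grid max=5 at (1,2)
Step 4: ant0:(1,2)->N->(0,2) | ant1:(1,2)->N->(0,2)
  grid max=4 at (1,2)
Step 5: ant0:(0,2)->S->(1,2) | ant1:(0,2)->S->(1,2)
  grid max=7 at (1,2)
Step 6: ant0:(1,2)->N->(0,2) | ant1:(1,2)->N->(0,2)
  grid max=6 at (1,2)

(0,2) (0,2)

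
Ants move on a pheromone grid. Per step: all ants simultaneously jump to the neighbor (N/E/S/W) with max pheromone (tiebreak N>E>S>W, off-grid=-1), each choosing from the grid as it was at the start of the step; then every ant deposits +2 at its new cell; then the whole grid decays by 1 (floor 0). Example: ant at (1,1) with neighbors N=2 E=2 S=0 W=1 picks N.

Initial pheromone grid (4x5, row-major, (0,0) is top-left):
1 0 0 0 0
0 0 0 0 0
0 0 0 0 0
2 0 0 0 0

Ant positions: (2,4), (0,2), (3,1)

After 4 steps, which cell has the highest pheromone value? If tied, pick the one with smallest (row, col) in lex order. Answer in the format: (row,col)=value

Step 1: ant0:(2,4)->N->(1,4) | ant1:(0,2)->E->(0,3) | ant2:(3,1)->W->(3,0)
  grid max=3 at (3,0)
Step 2: ant0:(1,4)->N->(0,4) | ant1:(0,3)->E->(0,4) | ant2:(3,0)->N->(2,0)
  grid max=3 at (0,4)
Step 3: ant0:(0,4)->S->(1,4) | ant1:(0,4)->S->(1,4) | ant2:(2,0)->S->(3,0)
  grid max=3 at (1,4)
Step 4: ant0:(1,4)->N->(0,4) | ant1:(1,4)->N->(0,4) | ant2:(3,0)->N->(2,0)
  grid max=5 at (0,4)
Final grid:
  0 0 0 0 5
  0 0 0 0 2
  1 0 0 0 0
  2 0 0 0 0
Max pheromone 5 at (0,4)

Answer: (0,4)=5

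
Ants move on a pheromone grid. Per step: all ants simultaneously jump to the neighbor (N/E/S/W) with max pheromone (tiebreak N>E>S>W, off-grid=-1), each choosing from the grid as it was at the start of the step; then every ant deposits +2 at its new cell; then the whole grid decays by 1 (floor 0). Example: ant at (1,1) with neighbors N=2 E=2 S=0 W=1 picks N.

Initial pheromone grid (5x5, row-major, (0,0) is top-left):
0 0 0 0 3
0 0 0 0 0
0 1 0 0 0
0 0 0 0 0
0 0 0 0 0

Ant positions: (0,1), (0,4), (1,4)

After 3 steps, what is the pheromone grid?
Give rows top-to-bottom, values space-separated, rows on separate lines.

After step 1: ants at (0,2),(1,4),(0,4)
  0 0 1 0 4
  0 0 0 0 1
  0 0 0 0 0
  0 0 0 0 0
  0 0 0 0 0
After step 2: ants at (0,3),(0,4),(1,4)
  0 0 0 1 5
  0 0 0 0 2
  0 0 0 0 0
  0 0 0 0 0
  0 0 0 0 0
After step 3: ants at (0,4),(1,4),(0,4)
  0 0 0 0 8
  0 0 0 0 3
  0 0 0 0 0
  0 0 0 0 0
  0 0 0 0 0

0 0 0 0 8
0 0 0 0 3
0 0 0 0 0
0 0 0 0 0
0 0 0 0 0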